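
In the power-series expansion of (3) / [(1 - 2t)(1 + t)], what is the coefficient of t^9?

Partial fractions give a closed form: a_n = (2)·2^n + (1)·(-1)^n.
At n = 9: a_9 = 1023.

1023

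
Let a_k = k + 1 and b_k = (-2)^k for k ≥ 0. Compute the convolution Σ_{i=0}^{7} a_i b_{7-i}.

Write out a_i and b_{7-i} for i = 0,…,7 and sum the products.
Σ = 1·(-128) + 2·64 + 3·(-32) + 4·16 + 5·(-8) + 6·4 + 7·(-2) + 8·1 = -54.

-54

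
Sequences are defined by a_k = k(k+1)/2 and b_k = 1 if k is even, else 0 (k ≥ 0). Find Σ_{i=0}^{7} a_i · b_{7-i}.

This is [x^7] in the product of the two ordinary generating functions.
Σ = 0·0 + 1·1 + 3·0 + 6·1 + 10·0 + 15·1 + 21·0 + 28·1 = 50.

50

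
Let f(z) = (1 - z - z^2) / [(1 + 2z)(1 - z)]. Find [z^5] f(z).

The denominator gives the recurrence a_n = −a_(n−1) + 2a_(n−2) for n ≥ 3; the numerator fixes a_0 = 1, a_1 = -2, a_2 = 3.
Iterating: 1, -2, 3, -7, 13, -27, so a_5 = -27.

-27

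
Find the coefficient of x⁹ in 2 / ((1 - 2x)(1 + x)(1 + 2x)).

-682

Partial fractions give a closed form: a_n = (2/3)·2^n + (-2/3)·(-1)^n + (2)·(-2)^n.
At n = 9: a_9 = -682.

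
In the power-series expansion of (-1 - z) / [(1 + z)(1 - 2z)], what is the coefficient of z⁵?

-32

The denominator gives the recurrence a_n = a_(n−1) + 2a_(n−2) for n ≥ 3; the numerator fixes a_0 = -1, a_1 = -2, a_2 = -4.
Iterating: -1, -2, -4, -8, -16, -32, so a_5 = -32.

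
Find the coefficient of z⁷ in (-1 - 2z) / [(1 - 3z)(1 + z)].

The denominator gives the recurrence a_n = 2a_(n−1) + 3a_(n−2) for n ≥ 3; the numerator fixes a_0 = -1, a_1 = -4, a_2 = -11.
Iterating: -1, -4, -11, -34, -101, -304, -911, -2734, so a_7 = -2734.

-2734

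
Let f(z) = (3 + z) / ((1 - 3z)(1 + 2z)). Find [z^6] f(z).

1522

Partial fractions give a closed form: a_n = (2)·3^n + (1)·(-2)^n.
At n = 6: a_6 = 1522.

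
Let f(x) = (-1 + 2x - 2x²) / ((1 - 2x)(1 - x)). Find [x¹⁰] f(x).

-1023

The denominator gives the recurrence a_n = 3a_(n−1) − 2a_(n−2) for n ≥ 3; the numerator fixes a_0 = -1, a_1 = -1, a_2 = -3.
Iterating: -1, -1, -3, -7, -15, -31, -63, -127, -255, -511, -1023, so a_10 = -1023.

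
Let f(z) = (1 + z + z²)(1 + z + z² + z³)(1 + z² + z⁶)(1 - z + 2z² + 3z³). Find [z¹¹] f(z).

(1 + z + z²) has coefficients 1,1,1 for degrees 0…2.
(1 + z + z² + z³) has coefficients 1,1,1,1,0,0,0,0,0,0,0,0 for degrees 0…11.
Multiplying by (1 + z² + z⁶) gives running coefficients 1,1,2,2,1,1,1,1,1,1,0,0 for degrees 0…11.
Finally multiplying by (1 - z + 2z² + 3z³), the product of all factors after the first has coefficients 1,0,3,5,6,10,8,5,5,5,4,5 for degrees 0…11.
[z¹¹] = 1·5 + 1·4 + 1·5 = 14.

14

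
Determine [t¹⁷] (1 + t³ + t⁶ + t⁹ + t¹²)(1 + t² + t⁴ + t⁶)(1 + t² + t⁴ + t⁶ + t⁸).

5

(1 + t³ + t⁶ + t⁹ + t¹²) has coefficients 1,0,0,1,0,0,1,0,0,1,0,0,1 for degrees 0…12.
(1 + t² + t⁴ + t⁶) has coefficients 1,0,1,0,1,0,1,0,0,0,0,0,0,0,0,0,0,0 for degrees 0…17.
Finally multiplying by (1 + t² + t⁴ + t⁶ + t⁸), the product of all factors after the first has coefficients 1,0,2,0,3,0,4,0,4,0,3,0,2,0,1,0,0,0 for degrees 0…17.
[t¹⁷] = 1·0 + 1·1 + 1·0 + 1·4 + 1·0 = 5.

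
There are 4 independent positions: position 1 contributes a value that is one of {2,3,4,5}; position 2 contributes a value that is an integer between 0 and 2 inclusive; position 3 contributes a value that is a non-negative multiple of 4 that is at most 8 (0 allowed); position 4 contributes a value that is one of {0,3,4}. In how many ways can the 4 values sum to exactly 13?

9

The generating function for the choices is (z² + z³ + z⁴ + z⁵)·(1 + z + z²)·(1 + z⁴ + z⁸)·(1 + z³ + z⁴); the count is [z¹³].
(z² + z³ + z⁴ + z⁵) has coefficients 0,0,1,1,1,1 for degrees 0…5.
(1 + z + z²) has coefficients 1,1,1,0,0,0,0,0,0,0,0,0,0,0 for degrees 0…13.
Multiplying by (1 + z⁴ + z⁸) gives running coefficients 1,1,1,0,1,1,1,0,1,1,1,0,0,0 for degrees 0…13.
Finally multiplying by (1 + z³ + z⁴), the product of all factors after the first has coefficients 1,1,1,1,3,3,2,1,3,3,2,1,2,2 for degrees 0…13.
[z¹³] = 1·1 + 1·2 + 1·3 + 1·3 = 9.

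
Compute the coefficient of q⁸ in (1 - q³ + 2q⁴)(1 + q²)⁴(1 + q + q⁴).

(1 - q³ + 2q⁴) has coefficients 1,0,0,-1,2 for degrees 0…4.
(1 + q²)⁴ has coefficients 1,0,4,0,6,0,4,0,1 for degrees 0…8.
Finally multiplying by (1 + q + q⁴), the product of all factors after the first has coefficients 1,1,4,4,7,6,8,4,7 for degrees 0…8.
[q⁸] = 1·7 − 1·6 + 2·7 = 15.

15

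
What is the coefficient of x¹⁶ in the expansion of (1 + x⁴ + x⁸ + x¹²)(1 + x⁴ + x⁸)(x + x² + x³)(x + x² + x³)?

(1 + x⁴ + x⁸ + x¹²) has coefficients 1,0,0,0,1,0,0,0,1,0,0,0,1 for degrees 0…12.
(1 + x⁴ + x⁸) has coefficients 1,0,0,0,1,0,0,0,1,0,0,0,0,0,0,0,0 for degrees 0…16.
Multiplying by (x + x² + x³) gives running coefficients 0,1,1,1,0,1,1,1,0,1,1,1,0,0,0,0,0 for degrees 0…16.
Finally multiplying by (x + x² + x³), the product of all factors after the first has coefficients 0,0,1,2,3,2,2,2,3,2,2,2,3,2,1,0,0 for degrees 0…16.
[x¹⁶] = 1·0 + 1·3 + 1·3 + 1·3 = 9.

9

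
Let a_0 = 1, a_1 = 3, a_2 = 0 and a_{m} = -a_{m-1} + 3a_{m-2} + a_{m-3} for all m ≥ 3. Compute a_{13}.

14053

The ordinary generating function has denominator 1 + t - 3t^2 - t^3.
Iterating the recurrence: a_0,…,a_{13} = 1, 3, 0, 10, -7, 37, -48, 152, -259, 667, -1292, 3034, -6243, 14053.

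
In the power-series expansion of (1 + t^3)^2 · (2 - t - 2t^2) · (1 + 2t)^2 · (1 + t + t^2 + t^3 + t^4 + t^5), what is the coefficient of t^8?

-27

(1 + t^3)^2 has coefficients 1,0,0,2,0,0,1 for degrees 0…6.
(2 - t - 2t^2) has coefficients 2,-1,-2,0,0,0,0,0,0 for degrees 0…8.
Multiplying by (1 + 2t)^2 gives running coefficients 2,7,2,-12,-8,0,0,0,0 for degrees 0…8.
Finally multiplying by (1 + t + t^2 + t^3 + t^4 + t^5), the product of all factors after the first has coefficients 2,9,11,-1,-9,-9,-11,-18,-20 for degrees 0…8.
[t^8] = 1·(-20) + 2·(-9) + 1·11 = -27.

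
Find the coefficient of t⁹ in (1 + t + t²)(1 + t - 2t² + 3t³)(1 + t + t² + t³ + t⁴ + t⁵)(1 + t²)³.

(1 + t + t²) has coefficients 1,1,1 for degrees 0…2.
(1 + t - 2t² + 3t³) has coefficients 1,1,-2,3,0,0,0,0,0,0 for degrees 0…9.
Multiplying by (1 + t + t² + t³ + t⁴ + t⁵) gives running coefficients 1,2,0,3,3,3,2,1,3,0 for degrees 0…9.
Finally multiplying by (1 + t²)³, the product of all factors after the first has coefficients 1,2,3,9,6,18,12,21,18,15 for degrees 0…9.
[t⁹] = 1·15 + 1·18 + 1·21 = 54.

54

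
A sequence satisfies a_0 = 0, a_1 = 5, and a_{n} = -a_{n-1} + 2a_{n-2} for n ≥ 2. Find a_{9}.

The ordinary generating function has denominator 1 + x - 2x^2.
Iterating the recurrence: a_0,…,a_{9} = 0, 5, -5, 15, -25, 55, -105, 215, -425, 855.

855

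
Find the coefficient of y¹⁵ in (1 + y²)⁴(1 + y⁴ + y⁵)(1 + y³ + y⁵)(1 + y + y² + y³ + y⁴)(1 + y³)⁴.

787

(1 + y²)⁴ has coefficients 1,0,4,0,6,0,4,0,1 for degrees 0…8.
(1 + y⁴ + y⁵) has coefficients 1,0,0,0,1,1,0,0,0,0,0,0,0,0,0,0 for degrees 0…15.
Multiplying by (1 + y³ + y⁵) gives running coefficients 1,0,0,1,1,2,0,1,1,1,1,0,0,0,0,0 for degrees 0…15.
Multiplying by (1 + y + y² + y³ + y⁴) gives running coefficients 1,1,1,2,3,4,4,5,5,5,4,4,3,2,1,0 for degrees 0…15.
Finally multiplying by (1 + y³)⁴, the product of all factors after the first has coefficients 1,1,1,6,7,8,18,23,27,37,46,52,56,61,64,60 for degrees 0…15.
[y¹⁵] = 1·60 + 4·61 + 6·52 + 4·37 + 1·23 = 787.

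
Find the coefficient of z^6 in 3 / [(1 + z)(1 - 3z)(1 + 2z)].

Partial fractions give a closed form: a_n = (-3/4)·(-1)^n + (27/20)·3^n + (12/5)·(-2)^n.
At n = 6: a_6 = 1137.

1137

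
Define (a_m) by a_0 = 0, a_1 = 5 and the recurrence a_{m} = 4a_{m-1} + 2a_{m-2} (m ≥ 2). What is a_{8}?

The ordinary generating function has denominator 1 - 4x - 2x^2.
Iterating the recurrence: a_0,…,a_{8} = 0, 5, 20, 90, 400, 1780, 7920, 35240, 156800.

156800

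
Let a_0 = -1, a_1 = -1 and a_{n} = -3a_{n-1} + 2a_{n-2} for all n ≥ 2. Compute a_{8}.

The ordinary generating function has denominator 1 + 3x - 2x^2.
Iterating the recurrence: a_0,…,a_{8} = -1, -1, 1, -5, 17, -61, 217, -773, 2753.

2753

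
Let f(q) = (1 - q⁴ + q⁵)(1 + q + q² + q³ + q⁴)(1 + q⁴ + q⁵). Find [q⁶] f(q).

(1 - q⁴ + q⁵) has coefficients 1,0,0,0,-1,1 for degrees 0…5.
(1 + q + q² + q³ + q⁴) has coefficients 1,1,1,1,1,0,0 for degrees 0…6.
Finally multiplying by (1 + q⁴ + q⁵), the product of all factors after the first has coefficients 1,1,1,1,2,2,2 for degrees 0…6.
[q⁶] = 1·2 − 1·1 + 1·1 = 2.

2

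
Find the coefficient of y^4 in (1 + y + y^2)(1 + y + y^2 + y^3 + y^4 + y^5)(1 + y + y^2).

9

(1 + y + y^2) has coefficients 1,1,1 for degrees 0…2.
(1 + y + y^2 + y^3 + y^4 + y^5) has coefficients 1,1,1,1,1 for degrees 0…4.
Finally multiplying by (1 + y + y^2), the product of all factors after the first has coefficients 1,2,3,3,3 for degrees 0…4.
[y^4] = 1·3 + 1·3 + 1·3 = 9.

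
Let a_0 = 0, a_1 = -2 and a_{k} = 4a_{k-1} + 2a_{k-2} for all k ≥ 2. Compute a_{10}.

The ordinary generating function has denominator 1 - 4x - 2x^2.
Iterating the recurrence: a_0,…,a_{10} = 0, -2, -8, -36, -160, -712, -3168, -14096, -62720, -279072, -1241728.

-1241728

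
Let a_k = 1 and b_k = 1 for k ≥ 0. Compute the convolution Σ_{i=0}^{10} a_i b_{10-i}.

11

Write out a_i and b_{10-i} for i = 0,…,10 and sum the products.
Σ = 1·1 + 1·1 + 1·1 + 1·1 + 1·1 + 1·1 + 1·1 + 1·1 + 1·1 + 1·1 + 1·1 = 11.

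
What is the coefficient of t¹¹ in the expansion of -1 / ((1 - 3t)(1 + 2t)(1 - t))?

-158886

The denominator gives the recurrence a_n = 2a_(n−1) + 5a_(n−2) − 6a_(n−3) for n ≥ 3; the numerator fixes a_0 = -1, a_1 = -2, a_2 = -9.
Iterating: -1, -2, -9, -22, -77, -210, -673, -1934, -5973, -17578, -53417, -158886, so a_11 = -158886.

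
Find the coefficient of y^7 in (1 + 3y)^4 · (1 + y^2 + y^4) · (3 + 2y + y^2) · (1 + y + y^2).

2247

(1 + 3y)^4 has coefficients 1,12,54,108,81 for degrees 0…4.
(1 + y^2 + y^4) has coefficients 1,0,1,0,1,0,0,0 for degrees 0…7.
Multiplying by (3 + 2y + y^2) gives running coefficients 3,2,4,2,4,2,1,0 for degrees 0…7.
Finally multiplying by (1 + y + y^2), the product of all factors after the first has coefficients 3,5,9,8,10,8,7,3 for degrees 0…7.
[y^7] = 1·3 + 12·7 + 54·8 + 108·10 + 81·8 = 2247.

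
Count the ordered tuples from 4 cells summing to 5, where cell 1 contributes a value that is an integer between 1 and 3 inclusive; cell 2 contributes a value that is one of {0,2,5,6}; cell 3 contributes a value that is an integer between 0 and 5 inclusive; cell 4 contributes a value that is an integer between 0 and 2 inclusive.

15

The generating function for the choices is (x + x² + x³)·(1 + x² + x⁵ + x⁶)·(1 + x + x² + x³ + x⁴ + x⁵)·(1 + x + x²); the count is [x⁵].
(x + x² + x³) has coefficients 0,1,1,1 for degrees 0…3.
(1 + x² + x⁵ + x⁶) has coefficients 1,0,1,0,0,1 for degrees 0…5.
Multiplying by (1 + x + x² + x³ + x⁴ + x⁵) gives running coefficients 1,1,2,2,2,3 for degrees 0…5.
Finally multiplying by (1 + x + x²), the product of all factors after the first has coefficients 1,2,4,5,6,7 for degrees 0…5.
[x⁵] = 1·6 + 1·5 + 1·4 = 15.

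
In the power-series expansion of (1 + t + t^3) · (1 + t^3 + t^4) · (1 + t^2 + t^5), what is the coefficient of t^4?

2

(1 + t + t^3) has coefficients 1,1,0,1 for degrees 0…3.
(1 + t^3 + t^4) has coefficients 1,0,0,1,1 for degrees 0…4.
Finally multiplying by (1 + t^2 + t^5), the product of all factors after the first has coefficients 1,0,1,1,1 for degrees 0…4.
[t^4] = 1·1 + 1·1 + 1·0 = 2.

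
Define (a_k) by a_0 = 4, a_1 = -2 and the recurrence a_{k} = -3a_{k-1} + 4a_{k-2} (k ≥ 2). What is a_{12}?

The ordinary generating function has denominator 1 + 3z - 4z^2.
Iterating the recurrence: a_0,…,a_{12} = 4, -2, 22, -74, 310, -1226, 4918, -19658, 78646, -314570, 1258294, -5033162, 20132662.

20132662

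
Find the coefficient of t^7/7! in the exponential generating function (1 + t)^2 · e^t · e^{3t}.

The EGF product rule gives c_7 = Σ_{k_1+k_2+k_3=7} C(7; k_1,k_2,k_3) · ∏ g_i(k_i), where (1+t)^2 gives the falling factorial (2)_k; e^t gives (1)^k; e^{3t} gives (3)^k.
g_1(k) for k = 0…7: 1, 2, 2, 0, 0, 0, 0, 0.
g_2(k) for k = 0…7: 1, 1, 1, 1, 1, 1, 1, 1.
g_3(k) for k = 0…7: 1, 3, 9, 27, 81, 243, 729, 2187.
First combine the last two factors: h(k) = Σ_j C(k,j)·g_2(j)·g_3(k−j) for k = 0…7: 1, 4, 16, 64, 256, 1024, 4096, 16384.
c_7 = Σ_k C(7,k)·g_1(k)·h(7−k) = 1·1·16384 + 7·2·4096 + 21·2·1024 = 16384 + 57344 + 43008 = 116736.

116736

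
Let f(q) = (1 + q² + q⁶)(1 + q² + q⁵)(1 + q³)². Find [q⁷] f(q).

3

(1 + q² + q⁶) has coefficients 1,0,1,0,0,0,1 for degrees 0…6.
(1 + q² + q⁵) has coefficients 1,0,1,0,0,1,0,0 for degrees 0…7.
Finally multiplying by (1 + q³)², the product of all factors after the first has coefficients 1,0,1,2,0,3,1,0 for degrees 0…7.
[q⁷] = 1·0 + 1·3 + 1·0 = 3.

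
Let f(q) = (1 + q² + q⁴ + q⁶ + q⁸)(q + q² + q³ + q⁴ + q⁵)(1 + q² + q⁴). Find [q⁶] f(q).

(1 + q² + q⁴ + q⁶ + q⁸) has coefficients 1,0,1,0,1,0,1 for degrees 0…6.
(q + q² + q³ + q⁴ + q⁵) has coefficients 0,1,1,1,1,1,0 for degrees 0…6.
Finally multiplying by (1 + q² + q⁴), the product of all factors after the first has coefficients 0,1,1,2,2,3,2 for degrees 0…6.
[q⁶] = 1·2 + 1·2 + 1·1 + 1·0 = 5.

5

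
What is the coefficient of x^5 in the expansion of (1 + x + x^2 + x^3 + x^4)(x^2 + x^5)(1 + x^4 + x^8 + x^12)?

(1 + x + x^2 + x^3 + x^4) has coefficients 1,1,1,1,1 for degrees 0…4.
(x^2 + x^5) has coefficients 0,0,1,0,0,1 for degrees 0…5.
Finally multiplying by (1 + x^4 + x^8 + x^12), the product of all factors after the first has coefficients 0,0,1,0,0,1 for degrees 0…5.
[x^5] = 1·1 + 1·0 + 1·0 + 1·1 + 1·0 = 2.

2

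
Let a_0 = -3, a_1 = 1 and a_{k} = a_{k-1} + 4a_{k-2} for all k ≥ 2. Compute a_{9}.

-4127

The ordinary generating function has denominator 1 - q - 4q^2.
Iterating the recurrence: a_0,…,a_{9} = -3, 1, -11, -7, -51, -79, -283, -599, -1731, -4127.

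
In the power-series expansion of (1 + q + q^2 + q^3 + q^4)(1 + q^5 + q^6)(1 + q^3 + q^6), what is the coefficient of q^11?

(1 + q + q^2 + q^3 + q^4) has coefficients 1,1,1,1,1 for degrees 0…4.
(1 + q^5 + q^6) has coefficients 1,0,0,0,0,1,1,0,0,0,0,0 for degrees 0…11.
Finally multiplying by (1 + q^3 + q^6), the product of all factors after the first has coefficients 1,0,0,1,0,1,2,0,1,1,0,1 for degrees 0…11.
[q^11] = 1·1 + 1·0 + 1·1 + 1·1 + 1·0 = 3.

3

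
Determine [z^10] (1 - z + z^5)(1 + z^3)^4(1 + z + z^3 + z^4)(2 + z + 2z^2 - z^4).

-6

(1 - z + z^5) has coefficients 1,-1,0,0,0,1 for degrees 0…5.
(1 + z^3)^4 has coefficients 1,0,0,4,0,0,6,0,0,4,0 for degrees 0…10.
Multiplying by (1 + z + z^3 + z^4) gives running coefficients 1,1,0,5,5,0,10,10,0,10,10 for degrees 0…10.
Finally multiplying by (2 + z + 2z^2 - z^4), the product of all factors after the first has coefficients 2,3,3,12,14,14,30,25,25,40,20 for degrees 0…10.
[z^10] = 1·20 − 1·40 + 1·14 = -6.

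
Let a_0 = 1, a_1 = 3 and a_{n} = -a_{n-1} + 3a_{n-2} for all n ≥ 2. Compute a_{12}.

-10431

The ordinary generating function has denominator 1 + z - 3z^2.
Iterating the recurrence: a_0,…,a_{12} = 1, 3, 0, 9, -9, 36, -63, 171, -360, 873, -1953, 4572, -10431.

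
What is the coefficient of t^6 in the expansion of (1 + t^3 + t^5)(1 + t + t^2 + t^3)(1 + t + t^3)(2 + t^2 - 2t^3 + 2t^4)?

(1 + t^3 + t^5) has coefficients 1,0,0,1,0,1 for degrees 0…5.
(1 + t + t^2 + t^3) has coefficients 1,1,1,1,0,0,0 for degrees 0…6.
Multiplying by (1 + t + t^3) gives running coefficients 1,2,2,3,2,1,1 for degrees 0…6.
Finally multiplying by (2 + t^2 - 2t^3 + 2t^4), the product of all factors after the first has coefficients 2,4,5,6,4,5,2 for degrees 0…6.
[t^6] = 1·2 + 1·6 + 1·4 = 12.

12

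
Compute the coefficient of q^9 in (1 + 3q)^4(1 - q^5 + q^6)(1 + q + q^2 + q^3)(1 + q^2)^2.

216

(1 + 3q)^4 has coefficients 1,12,54,108,81 for degrees 0…4.
(1 - q^5 + q^6) has coefficients 1,0,0,0,0,-1,1,0,0,0 for degrees 0…9.
Multiplying by (1 + q + q^2 + q^3) gives running coefficients 1,1,1,1,0,-1,0,0,0,1 for degrees 0…9.
Finally multiplying by (1 + q^2)^2, the product of all factors after the first has coefficients 1,1,3,3,3,2,1,-1,0,0 for degrees 0…9.
[q^9] = 1·0 + 12·0 + 54·(-1) + 108·1 + 81·2 = 216.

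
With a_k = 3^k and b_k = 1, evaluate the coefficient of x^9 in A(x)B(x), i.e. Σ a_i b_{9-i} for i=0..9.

29524

Write out a_i and b_{9-i} for i = 0,…,9 and sum the products.
Σ = 1·1 + 3·1 + 9·1 + 27·1 + 81·1 + 243·1 + 729·1 + 2187·1 + 6561·1 + 19683·1 = 29524.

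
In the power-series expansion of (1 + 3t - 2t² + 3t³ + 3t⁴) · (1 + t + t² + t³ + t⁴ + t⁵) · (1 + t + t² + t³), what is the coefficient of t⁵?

(1 + 3t - 2t² + 3t³ + 3t⁴) has coefficients 1,3,-2,3,3 for degrees 0…4.
(1 + t + t² + t³ + t⁴ + t⁵) has coefficients 1,1,1,1,1,1 for degrees 0…5.
Finally multiplying by (1 + t + t² + t³), the product of all factors after the first has coefficients 1,2,3,4,4,4 for degrees 0…5.
[t⁵] = 1·4 + 3·4 − 2·4 + 3·3 + 3·2 = 23.

23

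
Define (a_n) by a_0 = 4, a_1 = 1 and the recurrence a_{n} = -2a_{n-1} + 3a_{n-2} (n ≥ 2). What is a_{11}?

The ordinary generating function has denominator 1 + 2t - 3t^2.
Iterating the recurrence: a_0,…,a_{11} = 4, 1, 10, -17, 64, -179, 550, -1637, 4924, -14759, 44290, -132857.

-132857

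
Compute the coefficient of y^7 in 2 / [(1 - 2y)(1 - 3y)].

The denominator gives the recurrence a_n = 5a_(n−1) − 6a_(n−2) for n ≥ 2; the numerator fixes a_0 = 2, a_1 = 10.
Iterating: 2, 10, 38, 130, 422, 1330, 4118, 12610, so a_7 = 12610.

12610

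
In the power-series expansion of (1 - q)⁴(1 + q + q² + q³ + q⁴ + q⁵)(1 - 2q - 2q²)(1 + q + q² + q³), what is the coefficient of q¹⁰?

(1 - q)⁴ has coefficients 1,-4,6,-4,1 for degrees 0…4.
(1 + q + q² + q³ + q⁴ + q⁵) has coefficients 1,1,1,1,1,1,0,0,0,0,0 for degrees 0…10.
Multiplying by (1 - 2q - 2q²) gives running coefficients 1,-1,-3,-3,-3,-3,-4,-2,0,0,0 for degrees 0…10.
Finally multiplying by (1 + q + q² + q³), the product of all factors after the first has coefficients 1,0,-3,-6,-10,-12,-13,-12,-9,-6,-2 for degrees 0…10.
[q¹⁰] = 1·(-2) − 4·(-6) + 6·(-9) − 4·(-12) + 1·(-13) = 3.

3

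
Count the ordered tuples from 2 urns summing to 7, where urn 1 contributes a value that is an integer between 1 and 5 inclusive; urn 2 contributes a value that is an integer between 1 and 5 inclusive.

4

The generating function for the choices is (x + x^2 + x^3 + x^4 + x^5)·(x + x^2 + x^3 + x^4 + x^5); the count is [x^7].
(x + x^2 + x^3 + x^4 + x^5) has coefficients 0,1,1,1,1,1 for degrees 0…5.
(x + x^2 + x^3 + x^4 + x^5) has coefficients 0,1,1,1,1,1,0,0 for degrees 0…7.
[x^7] = 1·0 + 1·1 + 1·1 + 1·1 + 1·1 = 4.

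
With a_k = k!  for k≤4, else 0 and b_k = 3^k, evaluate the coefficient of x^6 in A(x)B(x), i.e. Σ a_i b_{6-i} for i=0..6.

Write out a_i and b_{6-i} for i = 0,…,6 and sum the products.
Σ = 1·729 + 1·243 + 2·81 + 6·27 + 24·9 + 0·3 + 0·1 = 1512.

1512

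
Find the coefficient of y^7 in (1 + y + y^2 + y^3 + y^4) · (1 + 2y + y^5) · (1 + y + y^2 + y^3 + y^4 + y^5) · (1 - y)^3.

(1 + y + y^2 + y^3 + y^4) has coefficients 1,1,1,1,1 for degrees 0…4.
(1 + 2y + y^5) has coefficients 1,2,0,0,0,1,0,0 for degrees 0…7.
Multiplying by (1 + y + y^2 + y^3 + y^4 + y^5) gives running coefficients 1,3,3,3,3,4,3,1 for degrees 0…7.
Finally multiplying by (1 - y)^3, the product of all factors after the first has coefficients 1,0,-3,2,0,1,-3,1 for degrees 0…7.
[y^7] = 1·1 + 1·(-3) + 1·1 + 1·0 + 1·2 = 1.

1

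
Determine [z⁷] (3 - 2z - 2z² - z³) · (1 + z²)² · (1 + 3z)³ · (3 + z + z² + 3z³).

-678

(3 - 2z - 2z² - z³) has coefficients 3,-2,-2,-1 for degrees 0…3.
(1 + z²)² has coefficients 1,0,2,0,1,0,0,0 for degrees 0…7.
Multiplying by (1 + 3z)³ gives running coefficients 1,9,29,45,55,63,27,27 for degrees 0…7.
Finally multiplying by (3 + z + z² + 3z³), the product of all factors after the first has coefficients 3,28,97,176,266,376,334,336 for degrees 0…7.
[z⁷] = 3·336 − 2·334 − 2·376 − 1·266 = -678.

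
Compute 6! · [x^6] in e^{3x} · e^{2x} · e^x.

The EGF product rule gives c_6 = Σ_{k_1+k_2+k_3=6} C(6; k_1,k_2,k_3) · ∏ g_i(k_i), where e^{3x} gives (3)^k; e^{2x} gives (2)^k; e^x gives (1)^k.
g_1(k) for k = 0…6: 1, 3, 9, 27, 81, 243, 729.
g_2(k) for k = 0…6: 1, 2, 4, 8, 16, 32, 64.
g_3(k) for k = 0…6: 1, 1, 1, 1, 1, 1, 1.
First combine the last two factors: h(k) = Σ_j C(k,j)·g_2(j)·g_3(k−j) for k = 0…6: 1, 3, 9, 27, 81, 243, 729.
c_6 = Σ_k C(6,k)·g_1(k)·h(6−k) = 1·1·729 + 6·3·243 + 15·9·81 + 20·27·27 + 15·81·9 + 6·243·3 + 1·729·1 = 729 + 4374 + 10935 + 14580 + 10935 + 4374 + 729 = 46656.

46656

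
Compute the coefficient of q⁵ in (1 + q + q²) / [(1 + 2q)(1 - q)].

The denominator gives the recurrence a_n = −a_(n−1) + 2a_(n−2) for n ≥ 3; the numerator fixes a_0 = 1, a_1 = 0, a_2 = 3.
Iterating: 1, 0, 3, -3, 9, -15, so a_5 = -15.

-15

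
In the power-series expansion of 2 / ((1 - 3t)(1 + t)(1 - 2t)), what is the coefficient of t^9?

The denominator gives the recurrence a_n = 4a_(n−1) − a_(n−2) − 6a_(n−3) for n ≥ 3; the numerator fixes a_0 = 2, a_1 = 8, a_2 = 30.
Iterating: 2, 8, 30, 100, 322, 1008, 3110, 9500, 28842, 87208, so a_9 = 87208.

87208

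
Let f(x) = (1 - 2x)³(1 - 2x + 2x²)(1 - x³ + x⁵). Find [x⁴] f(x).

(1 - 2x)³ has coefficients 1,-6,12,-8 for degrees 0…3.
(1 - 2x + 2x²) has coefficients 1,-2,2,0,0 for degrees 0…4.
Finally multiplying by (1 - x³ + x⁵), the product of all factors after the first has coefficients 1,-2,2,-1,2 for degrees 0…4.
[x⁴] = 1·2 − 6·(-1) + 12·2 − 8·(-2) = 48.

48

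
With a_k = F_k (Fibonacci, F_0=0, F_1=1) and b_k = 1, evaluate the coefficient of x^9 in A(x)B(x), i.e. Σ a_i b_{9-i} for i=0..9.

88

This is [x^9] in the product of the two ordinary generating functions.
Σ = 0·1 + 1·1 + 1·1 + 2·1 + 3·1 + 5·1 + 8·1 + 13·1 + 21·1 + 34·1 = 88.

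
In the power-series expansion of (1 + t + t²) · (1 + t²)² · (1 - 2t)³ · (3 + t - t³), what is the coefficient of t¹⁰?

10

(1 + t + t²) has coefficients 1,1,1 for degrees 0…2.
(1 + t²)² has coefficients 1,0,2,0,1,0,0,0,0,0,0 for degrees 0…10.
Multiplying by (1 - 2t)³ gives running coefficients 1,-6,14,-20,25,-22,12,-8,0,0,0 for degrees 0…10.
Finally multiplying by (3 + t - t³), the product of all factors after the first has coefficients 3,-17,36,-47,61,-55,34,-37,14,-12,8 for degrees 0…10.
[t¹⁰] = 1·8 + 1·(-12) + 1·14 = 10.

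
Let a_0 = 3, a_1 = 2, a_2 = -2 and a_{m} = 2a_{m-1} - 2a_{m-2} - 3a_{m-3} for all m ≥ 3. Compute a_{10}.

-1268

The ordinary generating function has denominator 1 - 2t + 2t^2 + 3t^3.
Iterating the recurrence: a_0,…,a_{10} = 3, 2, -2, -17, -36, -32, 59, 290, 558, 359, -1268.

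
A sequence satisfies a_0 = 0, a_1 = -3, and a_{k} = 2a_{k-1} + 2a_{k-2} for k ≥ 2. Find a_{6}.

-360

The ordinary generating function has denominator 1 - 2x - 2x^2.
Iterating the recurrence: a_0,…,a_{6} = 0, -3, -6, -18, -48, -132, -360.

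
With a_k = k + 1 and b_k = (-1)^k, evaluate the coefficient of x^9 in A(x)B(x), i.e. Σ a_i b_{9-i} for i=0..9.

Write out a_i and b_{9-i} for i = 0,…,9 and sum the products.
Σ = 1·(-1) + 2·1 + 3·(-1) + 4·1 + 5·(-1) + 6·1 + 7·(-1) + 8·1 + 9·(-1) + 10·1 = 5.

5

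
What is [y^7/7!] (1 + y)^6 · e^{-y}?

The EGF product rule gives c_7 = Σ_{k_1+k_2=7} C(7; k_1,k_2) · ∏ g_i(k_i), where (1+y)^6 gives the falling factorial (6)_k; e^{-y} gives (-1)^k.
g_1(k) for k = 0…7: 1, 6, 30, 120, 360, 720, 720, 0.
g_2(k) for k = 0…7: 1, -1, 1, -1, 1, -1, 1, -1.
c_7 = Σ_k C(7,k)·g_1(k)·g_2(7−k) = 1·1·(-1) + 7·6·1 + 21·30·(-1) + 35·120·1 + 35·360·(-1) + 21·720·1 + 7·720·(-1) = −1 + 42 − 630 + 4200 − 12600 + 15120 − 5040 = 1091.

1091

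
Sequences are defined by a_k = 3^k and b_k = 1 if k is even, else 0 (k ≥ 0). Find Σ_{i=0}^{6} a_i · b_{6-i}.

This is [x^6] in the product of the two ordinary generating functions.
Σ = 1·1 + 3·0 + 9·1 + 27·0 + 81·1 + 243·0 + 729·1 = 820.

820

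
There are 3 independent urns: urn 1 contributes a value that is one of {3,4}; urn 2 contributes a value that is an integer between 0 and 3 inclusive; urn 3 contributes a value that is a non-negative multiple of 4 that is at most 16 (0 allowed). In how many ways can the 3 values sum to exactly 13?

The generating function for the choices is (t³ + t⁴)·(1 + t + t² + t³)·(1 + t⁴ + t⁸ + t¹² + t¹⁶); the count is [t¹³].
(t³ + t⁴) has coefficients 0,0,0,1,1 for degrees 0…4.
(1 + t + t² + t³) has coefficients 1,1,1,1,0,0,0,0,0,0,0,0,0,0 for degrees 0…13.
Finally multiplying by (1 + t⁴ + t⁸ + t¹² + t¹⁶), the product of all factors after the first has coefficients 1,1,1,1,1,1,1,1,1,1,1,1,1,1 for degrees 0…13.
[t¹³] = 1·1 + 1·1 = 2.

2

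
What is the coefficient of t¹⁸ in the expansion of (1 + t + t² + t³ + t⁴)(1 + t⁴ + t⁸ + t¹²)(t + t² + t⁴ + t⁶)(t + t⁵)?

(1 + t + t² + t³ + t⁴) has coefficients 1,1,1,1,1 for degrees 0…4.
(1 + t⁴ + t⁸ + t¹²) has coefficients 1,0,0,0,1,0,0,0,1,0,0,0,1,0,0,0,0,0,0 for degrees 0…18.
Multiplying by (t + t² + t⁴ + t⁶) gives running coefficients 0,1,1,0,1,1,2,0,1,1,2,0,1,1,2,0,1,0,1 for degrees 0…18.
Finally multiplying by (t + t⁵), the product of all factors after the first has coefficients 0,0,1,1,0,1,2,3,0,2,2,4,0,2,2,4,0,2,1 for degrees 0…18.
[t¹⁸] = 1·1 + 1·2 + 1·0 + 1·4 + 1·2 = 9.

9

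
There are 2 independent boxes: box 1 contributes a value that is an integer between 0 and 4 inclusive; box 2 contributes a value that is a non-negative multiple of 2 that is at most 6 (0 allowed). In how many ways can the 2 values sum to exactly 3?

2

The generating function for the choices is (1 + z + z^2 + z^3 + z^4)·(1 + z^2 + z^4 + z^6); the count is [z^3].
(1 + z + z^2 + z^3 + z^4) has coefficients 1,1,1,1 for degrees 0…3.
(1 + z^2 + z^4 + z^6) has coefficients 1,0,1,0 for degrees 0…3.
[z^3] = 1·0 + 1·1 + 1·0 + 1·1 = 2.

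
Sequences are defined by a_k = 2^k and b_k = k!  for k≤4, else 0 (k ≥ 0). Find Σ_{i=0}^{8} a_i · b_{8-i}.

1088

This is [x^8] in the product of the two ordinary generating functions.
Σ = 1·0 + 2·0 + 4·0 + 8·0 + 16·24 + 32·6 + 64·2 + 128·1 + 256·1 = 1088.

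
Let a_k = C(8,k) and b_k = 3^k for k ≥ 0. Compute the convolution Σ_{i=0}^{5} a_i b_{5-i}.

2417

Write out a_i and b_{5-i} for i = 0,…,5 and sum the products.
Σ = 1·243 + 8·81 + 28·27 + 56·9 + 70·3 + 56·1 = 2417.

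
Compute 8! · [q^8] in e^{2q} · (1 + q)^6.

The EGF product rule gives c_8 = Σ_{k_1+k_2=8} C(8; k_1,k_2) · ∏ g_i(k_i), where e^{2q} gives (2)^k; (1+q)^6 gives the falling factorial (6)_k.
g_1(k) for k = 0…8: 1, 2, 4, 8, 16, 32, 64, 128, 256.
g_2(k) for k = 0…8: 1, 6, 30, 120, 360, 720, 720, 0, 0.
c_8 = Σ_k C(8,k)·g_1(k)·g_2(8−k) = 28·4·720 + 56·8·720 + 70·16·360 + 56·32·120 + 28·64·30 + 8·128·6 + 1·256·1 = 80640 + 322560 + 403200 + 215040 + 53760 + 6144 + 256 = 1081600.

1081600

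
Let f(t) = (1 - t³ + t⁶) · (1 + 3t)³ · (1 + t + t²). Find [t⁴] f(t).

44

(1 - t³ + t⁶) has coefficients 1,0,0,-1,0 for degrees 0…4.
(1 + 3t)³ has coefficients 1,9,27,27,0 for degrees 0…4.
Finally multiplying by (1 + t + t²), the product of all factors after the first has coefficients 1,10,37,63,54 for degrees 0…4.
[t⁴] = 1·54 − 1·10 = 44.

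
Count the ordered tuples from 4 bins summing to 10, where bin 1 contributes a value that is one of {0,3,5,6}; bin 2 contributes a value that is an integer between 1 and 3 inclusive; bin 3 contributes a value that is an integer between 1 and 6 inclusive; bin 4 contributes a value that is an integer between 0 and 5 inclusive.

The generating function for the choices is (1 + q^3 + q^5 + q^6)·(q + q^2 + q^3)·(q + q^2 + q^3 + q^4 + q^5 + q^6)·(1 + q + q^2 + q^3 + q^4 + q^5); the count is [q^10].
(1 + q^3 + q^5 + q^6) has coefficients 1,0,0,1,0,1,1 for degrees 0…6.
(q + q^2 + q^3) has coefficients 0,1,1,1,0,0,0,0,0,0,0 for degrees 0…10.
Multiplying by (q + q^2 + q^3 + q^4 + q^5 + q^6) gives running coefficients 0,0,1,2,3,3,3,3,2,1,0 for degrees 0…10.
Finally multiplying by (1 + q + q^2 + q^3 + q^4 + q^5), the product of all factors after the first has coefficients 0,0,1,3,6,9,12,15,16,15,12 for degrees 0…10.
[q^10] = 1·12 + 1·15 + 1·9 + 1·6 = 42.

42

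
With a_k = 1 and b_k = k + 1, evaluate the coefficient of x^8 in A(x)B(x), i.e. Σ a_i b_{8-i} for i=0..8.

This is [x^8] in the product of the two ordinary generating functions.
Σ = 1·9 + 1·8 + 1·7 + 1·6 + 1·5 + 1·4 + 1·3 + 1·2 + 1·1 = 45.

45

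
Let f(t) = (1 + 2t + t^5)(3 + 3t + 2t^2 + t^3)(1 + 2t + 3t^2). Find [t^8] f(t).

14

(1 + 2t + t^5) has coefficients 1,2,0,0,0,1 for degrees 0…5.
(3 + 3t + 2t^2 + t^3) has coefficients 3,3,2,1,0,0,0,0,0 for degrees 0…8.
Finally multiplying by (1 + 2t + 3t^2), the product of all factors after the first has coefficients 3,9,17,14,8,3,0,0,0 for degrees 0…8.
[t^8] = 1·0 + 2·0 + 1·14 = 14.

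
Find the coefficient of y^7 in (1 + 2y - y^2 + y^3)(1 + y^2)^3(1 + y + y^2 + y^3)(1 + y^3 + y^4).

(1 + 2y - y^2 + y^3) has coefficients 1,2,-1,1 for degrees 0…3.
(1 + y^2)^3 has coefficients 1,0,3,0,3,0,1,0 for degrees 0…7.
Multiplying by (1 + y + y^2 + y^3) gives running coefficients 1,1,4,4,6,6,4,4 for degrees 0…7.
Finally multiplying by (1 + y^3 + y^4), the product of all factors after the first has coefficients 1,1,4,5,8,11,12,14 for degrees 0…7.
[y^7] = 1·14 + 2·12 − 1·11 + 1·8 = 35.

35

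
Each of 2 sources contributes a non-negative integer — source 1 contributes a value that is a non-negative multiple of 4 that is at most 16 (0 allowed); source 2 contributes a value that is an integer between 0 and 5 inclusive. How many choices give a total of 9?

2

The generating function for the choices is (1 + z⁴ + z⁸ + z¹² + z¹⁶)·(1 + z + z² + z³ + z⁴ + z⁵); the count is [z⁹].
(1 + z⁴ + z⁸ + z¹² + z¹⁶) has coefficients 1,0,0,0,1,0,0,0,1,0 for degrees 0…9.
(1 + z + z² + z³ + z⁴ + z⁵) has coefficients 1,1,1,1,1,1,0,0,0,0 for degrees 0…9.
[z⁹] = 1·0 + 1·1 + 1·1 = 2.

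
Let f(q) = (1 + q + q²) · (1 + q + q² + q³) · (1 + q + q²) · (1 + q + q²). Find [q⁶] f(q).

17

(1 + q + q²) has coefficients 1,1,1 for degrees 0…2.
(1 + q + q² + q³) has coefficients 1,1,1,1,0,0,0 for degrees 0…6.
Multiplying by (1 + q + q²) gives running coefficients 1,2,3,3,2,1,0 for degrees 0…6.
Finally multiplying by (1 + q + q²), the product of all factors after the first has coefficients 1,3,6,8,8,6,3 for degrees 0…6.
[q⁶] = 1·3 + 1·6 + 1·8 = 17.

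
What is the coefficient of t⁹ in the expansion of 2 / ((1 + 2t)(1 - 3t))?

Partial fractions give a closed form: a_n = (4/5)·(-2)^n + (6/5)·3^n.
At n = 9: a_9 = 23210.

23210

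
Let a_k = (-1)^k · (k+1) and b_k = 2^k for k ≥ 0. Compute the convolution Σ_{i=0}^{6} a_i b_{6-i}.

31

The convolution is the t^6 coefficient of A(t)B(t).
Σ = 1·64 − 2·32 + 3·16 − 4·8 + 5·4 − 6·2 + 7·1 = 31.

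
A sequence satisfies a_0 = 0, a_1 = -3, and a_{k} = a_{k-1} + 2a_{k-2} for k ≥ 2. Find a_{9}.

-513

The ordinary generating function has denominator 1 - z - 2z^2.
Iterating the recurrence: a_0,…,a_{9} = 0, -3, -3, -9, -15, -33, -63, -129, -255, -513.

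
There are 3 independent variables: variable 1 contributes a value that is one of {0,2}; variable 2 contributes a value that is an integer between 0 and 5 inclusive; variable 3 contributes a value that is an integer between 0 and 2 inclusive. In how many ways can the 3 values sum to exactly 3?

5

The generating function for the choices is (1 + q^2)·(1 + q + q^2 + q^3 + q^4 + q^5)·(1 + q + q^2); the count is [q^3].
(1 + q^2) has coefficients 1,0,1 for degrees 0…2.
(1 + q + q^2 + q^3 + q^4 + q^5) has coefficients 1,1,1,1 for degrees 0…3.
Finally multiplying by (1 + q + q^2), the product of all factors after the first has coefficients 1,2,3,3 for degrees 0…3.
[q^3] = 1·3 + 1·2 = 5.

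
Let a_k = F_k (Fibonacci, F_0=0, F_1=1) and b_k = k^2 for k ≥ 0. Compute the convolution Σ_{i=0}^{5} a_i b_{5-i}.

This is [x^5] in the product of the two ordinary generating functions.
Σ = 0·25 + 1·16 + 1·9 + 2·4 + 3·1 + 5·0 = 36.

36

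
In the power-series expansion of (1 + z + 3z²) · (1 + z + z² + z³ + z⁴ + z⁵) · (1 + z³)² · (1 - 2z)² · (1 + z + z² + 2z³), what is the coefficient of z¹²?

(1 + z + 3z²) has coefficients 1,1,3 for degrees 0…2.
(1 + z + z² + z³ + z⁴ + z⁵) has coefficients 1,1,1,1,1,1,0,0,0,0,0,0,0 for degrees 0…12.
Multiplying by (1 + z³)² gives running coefficients 1,1,1,3,3,3,3,3,3,1,1,1,0 for degrees 0…12.
Multiplying by (1 - 2z)² gives running coefficients 1,-3,1,3,-5,3,3,3,3,1,9,1,0 for degrees 0…12.
Finally multiplying by (1 + z + z² + 2z³), the product of all factors after the first has coefficients 1,-2,-1,3,-7,3,7,-1,15,13,19,17,12 for degrees 0…12.
[z¹²] = 1·12 + 1·17 + 3·19 = 86.

86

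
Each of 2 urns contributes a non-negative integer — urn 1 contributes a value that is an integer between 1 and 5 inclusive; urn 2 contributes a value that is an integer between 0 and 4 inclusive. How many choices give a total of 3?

The generating function for the choices is (x + x² + x³ + x⁴ + x⁵)·(1 + x + x² + x³ + x⁴); the count is [x³].
(x + x² + x³ + x⁴ + x⁵) has coefficients 0,1,1,1 for degrees 0…3.
(1 + x + x² + x³ + x⁴) has coefficients 1,1,1,1 for degrees 0…3.
[x³] = 1·1 + 1·1 + 1·1 = 3.

3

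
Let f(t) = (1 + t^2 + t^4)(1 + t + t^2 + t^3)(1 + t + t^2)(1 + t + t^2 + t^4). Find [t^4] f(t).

16

(1 + t^2 + t^4) has coefficients 1,0,1,0,1 for degrees 0…4.
(1 + t + t^2 + t^3) has coefficients 1,1,1,1,0 for degrees 0…4.
Multiplying by (1 + t + t^2) gives running coefficients 1,2,3,3,2 for degrees 0…4.
Finally multiplying by (1 + t + t^2 + t^4), the product of all factors after the first has coefficients 1,3,6,8,9 for degrees 0…4.
[t^4] = 1·9 + 1·6 + 1·1 = 16.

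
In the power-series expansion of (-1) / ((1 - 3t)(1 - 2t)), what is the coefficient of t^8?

-19171

Partial fractions give a closed form: a_n = (-3)·3^n + (2)·2^n.
At n = 8: a_8 = -19171.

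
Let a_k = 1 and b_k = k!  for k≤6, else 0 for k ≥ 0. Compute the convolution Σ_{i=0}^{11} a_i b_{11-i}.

874

This is [x^11] in the product of the two ordinary generating functions.
Σ = 1·0 + 1·0 + 1·0 + 1·0 + 1·0 + 1·720 + 1·120 + 1·24 + 1·6 + 1·2 + 1·1 + 1·1 = 874.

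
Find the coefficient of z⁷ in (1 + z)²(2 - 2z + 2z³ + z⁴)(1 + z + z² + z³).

(1 + z)² has coefficients 1,2,1 for degrees 0…2.
(2 - 2z + 2z³ + z⁴) has coefficients 2,-2,0,2,1,0,0,0 for degrees 0…7.
Finally multiplying by (1 + z + z² + z³), the product of all factors after the first has coefficients 2,0,0,2,1,3,3,1 for degrees 0…7.
[z⁷] = 1·1 + 2·3 + 1·3 = 10.

10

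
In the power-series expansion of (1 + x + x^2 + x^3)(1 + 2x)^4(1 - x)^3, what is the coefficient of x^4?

-25

(1 + x + x^2 + x^3) has coefficients 1,1,1,1 for degrees 0…3.
(1 + 2x)^4 has coefficients 1,8,24,32,16 for degrees 0…4.
Finally multiplying by (1 - x)^3, the product of all factors after the first has coefficients 1,5,3,-17,-16 for degrees 0…4.
[x^4] = 1·(-16) + 1·(-17) + 1·3 + 1·5 = -25.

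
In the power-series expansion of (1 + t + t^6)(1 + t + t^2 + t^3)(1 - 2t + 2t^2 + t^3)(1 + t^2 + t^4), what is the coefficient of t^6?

8

(1 + t + t^6) has coefficients 1,1,0,0,0,0,1 for degrees 0…6.
(1 + t + t^2 + t^3) has coefficients 1,1,1,1,0,0,0 for degrees 0…6.
Multiplying by (1 - 2t + 2t^2 + t^3) gives running coefficients 1,-1,1,2,1,3,1 for degrees 0…6.
Finally multiplying by (1 + t^2 + t^4), the product of all factors after the first has coefficients 1,-1,2,1,3,4,3 for degrees 0…6.
[t^6] = 1·3 + 1·4 + 1·1 = 8.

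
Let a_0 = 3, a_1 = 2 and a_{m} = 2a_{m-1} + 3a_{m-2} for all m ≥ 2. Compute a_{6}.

The ordinary generating function has denominator 1 - 2q - 3q^2.
Iterating the recurrence: a_0,…,a_{6} = 3, 2, 13, 32, 103, 302, 913.

913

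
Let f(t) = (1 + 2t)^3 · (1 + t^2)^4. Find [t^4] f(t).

54

(1 + 2t)^3 has coefficients 1,6,12,8 for degrees 0…3.
(1 + t^2)^4 has coefficients 1,0,4,0,6 for degrees 0…4.
[t^4] = 1·6 + 6·0 + 12·4 + 8·0 = 54.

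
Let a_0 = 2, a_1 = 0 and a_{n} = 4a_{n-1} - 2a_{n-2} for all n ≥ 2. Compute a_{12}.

-1039232

The ordinary generating function has denominator 1 - 4z + 2z^2.
Iterating the recurrence: a_0,…,a_{12} = 2, 0, -4, -16, -56, -192, -656, -2240, -7648, -26112, -89152, -304384, -1039232.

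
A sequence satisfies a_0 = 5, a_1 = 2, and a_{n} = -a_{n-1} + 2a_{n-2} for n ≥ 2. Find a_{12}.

The ordinary generating function has denominator 1 + t - 2t^2.
Iterating the recurrence: a_0,…,a_{12} = 5, 2, 8, -4, 20, -28, 68, -124, 260, -508, 1028, -2044, 4100.

4100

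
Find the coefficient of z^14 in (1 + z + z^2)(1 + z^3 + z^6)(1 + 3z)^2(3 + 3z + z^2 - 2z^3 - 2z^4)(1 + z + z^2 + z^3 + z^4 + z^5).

(1 + z + z^2) has coefficients 1,1,1 for degrees 0…2.
(1 + z^3 + z^6) has coefficients 1,0,0,1,0,0,1,0,0,0,0,0,0,0,0 for degrees 0…14.
Multiplying by (1 + 3z)^2 gives running coefficients 1,6,9,1,6,9,1,6,9,0,0,0,0,0,0 for degrees 0…14.
Multiplying by (3 + 3z + z^2 - 2z^3 - 2z^4) gives running coefficients 3,21,46,34,16,16,16,16,16,13,-5,-30,-18,0,0 for degrees 0…14.
Finally multiplying by (1 + z + z^2 + z^3 + z^4 + z^5), the product of all factors after the first has coefficients 3,24,70,104,120,136,149,144,114,93,72,26,-8,-24,-40 for degrees 0…14.
[z^14] = 1·(-40) + 1·(-24) + 1·(-8) = -72.

-72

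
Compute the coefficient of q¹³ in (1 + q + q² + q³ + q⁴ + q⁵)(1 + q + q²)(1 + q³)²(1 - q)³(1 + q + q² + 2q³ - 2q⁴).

(1 + q + q² + q³ + q⁴ + q⁵) has coefficients 1,1,1,1,1,1 for degrees 0…5.
(1 + q + q²) has coefficients 1,1,1,0,0,0,0,0,0,0,0,0,0,0 for degrees 0…13.
Multiplying by (1 + q³)² gives running coefficients 1,1,1,2,2,2,1,1,1,0,0,0,0,0 for degrees 0…13.
Multiplying by (1 - q)³ gives running coefficients 1,-2,1,1,-2,1,-1,2,-1,-1,2,-1,0,0 for degrees 0…13.
Finally multiplying by (1 + q + q² + 2q³ - 2q⁴), the product of all factors after the first has coefficients 1,-1,0,2,-6,6,-2,-4,6,-4,6,-6,1,5 for degrees 0…13.
[q¹³] = 1·5 + 1·1 + 1·(-6) + 1·6 + 1·(-4) + 1·6 = 8.

8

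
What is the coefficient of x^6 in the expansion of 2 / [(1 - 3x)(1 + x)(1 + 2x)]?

The denominator gives the recurrence a_n = 7a_(n−2) + 6a_(n−3) for n ≥ 3; the numerator fixes a_0 = 2, a_1 = 0, a_2 = 14.
Iterating: 2, 0, 14, 12, 98, 168, 758, so a_6 = 758.

758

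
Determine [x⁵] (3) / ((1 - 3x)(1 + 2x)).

The denominator gives the recurrence a_n = a_(n−1) + 6a_(n−2) for n ≥ 2; the numerator fixes a_0 = 3, a_1 = 3.
Iterating: 3, 3, 21, 39, 165, 399, so a_5 = 399.

399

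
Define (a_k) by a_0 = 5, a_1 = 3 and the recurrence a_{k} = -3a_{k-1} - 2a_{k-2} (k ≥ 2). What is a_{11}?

16371

The ordinary generating function has denominator 1 + 3z + 2z^2.
Iterating the recurrence: a_0,…,a_{11} = 5, 3, -19, 51, -115, 243, -499, 1011, -2035, 4083, -8179, 16371.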